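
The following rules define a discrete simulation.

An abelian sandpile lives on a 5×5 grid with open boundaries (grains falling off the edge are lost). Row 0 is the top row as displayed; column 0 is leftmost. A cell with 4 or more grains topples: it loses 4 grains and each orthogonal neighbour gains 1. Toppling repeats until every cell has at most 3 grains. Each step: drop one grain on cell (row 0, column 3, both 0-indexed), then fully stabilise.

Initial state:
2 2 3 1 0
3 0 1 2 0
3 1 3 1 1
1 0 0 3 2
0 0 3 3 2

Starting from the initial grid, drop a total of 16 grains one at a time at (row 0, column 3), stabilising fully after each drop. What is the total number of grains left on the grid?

41

gen 0: 2 2 3 1 0
3 0 1 2 0
3 1 3 1 1
1 0 0 3 2
0 0 3 3 2
gen 1: 2 2 3 2 0
3 0 1 2 0
3 1 3 1 1
1 0 0 3 2
0 0 3 3 2
gen 2: 2 2 3 3 0
3 0 1 2 0
3 1 3 1 1
1 0 0 3 2
0 0 3 3 2
gen 3: 2 3 0 1 1
3 0 2 3 0
3 1 3 1 1
1 0 0 3 2
0 0 3 3 2
gen 4: 2 3 0 2 1
3 0 2 3 0
3 1 3 1 1
1 0 0 3 2
0 0 3 3 2
gen 5: 2 3 0 3 1
3 0 2 3 0
3 1 3 1 1
1 0 0 3 2
0 0 3 3 2
gen 6: 2 3 1 1 2
3 0 3 0 1
3 1 3 2 1
1 0 0 3 2
0 0 3 3 2
gen 7: 2 3 1 2 2
3 0 3 0 1
3 1 3 2 1
1 0 0 3 2
0 0 3 3 2
gen 8: 2 3 1 3 2
3 0 3 0 1
3 1 3 2 1
1 0 0 3 2
0 0 3 3 2
gen 9: 2 3 2 0 3
3 0 3 1 1
3 1 3 2 1
1 0 0 3 2
0 0 3 3 2
gen 10: 2 3 2 1 3
3 0 3 1 1
3 1 3 2 1
1 0 0 3 2
0 0 3 3 2
gen 11: 2 3 2 2 3
3 0 3 1 1
3 1 3 2 1
1 0 0 3 2
0 0 3 3 2
gen 12: 2 3 2 3 3
3 0 3 1 1
3 1 3 2 1
1 0 0 3 2
0 0 3 3 2
gen 13: 2 3 3 1 0
3 0 3 2 2
3 1 3 2 1
1 0 0 3 2
0 0 3 3 2
gen 14: 2 3 3 2 0
3 0 3 2 2
3 1 3 2 1
1 0 0 3 2
0 0 3 3 2
gen 15: 2 3 3 3 0
3 0 3 2 2
3 1 3 2 1
1 0 0 3 2
0 0 3 3 2
gen 16: 3 0 2 2 1
3 2 2 1 3
3 2 1 1 2
1 0 3 1 3
0 1 0 1 3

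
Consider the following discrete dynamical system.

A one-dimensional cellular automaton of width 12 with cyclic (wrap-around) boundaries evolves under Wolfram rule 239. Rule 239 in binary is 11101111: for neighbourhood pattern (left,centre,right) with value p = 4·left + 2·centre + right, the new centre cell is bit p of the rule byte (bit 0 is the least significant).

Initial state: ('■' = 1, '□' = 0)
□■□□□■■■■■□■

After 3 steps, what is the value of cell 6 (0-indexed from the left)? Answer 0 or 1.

[0] □■□□□■■■■■□■
[1] ■■□■■■■■■■■■
[2] ■■■■■■■■■■■■
[3] ■■■■■■■■■■■■

1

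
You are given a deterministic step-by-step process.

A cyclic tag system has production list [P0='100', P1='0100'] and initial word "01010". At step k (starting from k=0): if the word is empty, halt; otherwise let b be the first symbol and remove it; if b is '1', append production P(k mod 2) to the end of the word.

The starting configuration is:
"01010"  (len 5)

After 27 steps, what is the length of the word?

9

step 0: "01010"  (len 5)
step 1: "1010"  (len 4)
step 2: "0100100"  (len 7)
step 3: "100100"  (len 6)
step 4: "001000100"  (len 9)
step 5: "01000100"  (len 8)
step 6: "1000100"  (len 7)
step 7: "000100100"  (len 9)
step 8: "00100100"  (len 8)
step 9: "0100100"  (len 7)
step 10: "100100"  (len 6)
step 11: "00100100"  (len 8)
step 12: "0100100"  (len 7)
step 13: "100100"  (len 6)
step 14: "001000100"  (len 9)
step 15: "01000100"  (len 8)
step 16: "1000100"  (len 7)
step 17: "000100100"  (len 9)
step 18: "00100100"  (len 8)
step 19: "0100100"  (len 7)
step 20: "100100"  (len 6)
step 21: "00100100"  (len 8)
step 22: "0100100"  (len 7)
step 23: "100100"  (len 6)
step 24: "001000100"  (len 9)
step 25: "01000100"  (len 8)
step 26: "1000100"  (len 7)
step 27: "000100100"  (len 9)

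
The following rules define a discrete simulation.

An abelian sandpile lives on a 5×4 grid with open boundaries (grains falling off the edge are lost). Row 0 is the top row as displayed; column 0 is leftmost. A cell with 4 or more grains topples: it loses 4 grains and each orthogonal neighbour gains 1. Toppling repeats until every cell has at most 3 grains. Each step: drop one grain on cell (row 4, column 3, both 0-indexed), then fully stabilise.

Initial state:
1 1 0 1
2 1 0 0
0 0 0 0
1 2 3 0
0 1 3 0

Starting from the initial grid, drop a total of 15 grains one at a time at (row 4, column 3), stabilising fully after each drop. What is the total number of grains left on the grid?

0) 1 1 0 1
2 1 0 0
0 0 0 0
1 2 3 0
0 1 3 0
1) 1 1 0 1
2 1 0 0
0 0 0 0
1 2 3 0
0 1 3 1
2) 1 1 0 1
2 1 0 0
0 0 0 0
1 2 3 0
0 1 3 2
3) 1 1 0 1
2 1 0 0
0 0 0 0
1 2 3 0
0 1 3 3
4) 1 1 0 1
2 1 0 0
0 0 1 0
1 3 0 2
0 2 1 1
5) 1 1 0 1
2 1 0 0
0 0 1 0
1 3 0 2
0 2 1 2
6) 1 1 0 1
2 1 0 0
0 0 1 0
1 3 0 2
0 2 1 3
7) 1 1 0 1
2 1 0 0
0 0 1 0
1 3 0 3
0 2 2 0
8) 1 1 0 1
2 1 0 0
0 0 1 0
1 3 0 3
0 2 2 1
9) 1 1 0 1
2 1 0 0
0 0 1 0
1 3 0 3
0 2 2 2
10) 1 1 0 1
2 1 0 0
0 0 1 0
1 3 0 3
0 2 2 3
11) 1 1 0 1
2 1 0 0
0 0 1 1
1 3 1 0
0 2 3 1
12) 1 1 0 1
2 1 0 0
0 0 1 1
1 3 1 0
0 2 3 2
13) 1 1 0 1
2 1 0 0
0 0 1 1
1 3 1 0
0 2 3 3
14) 1 1 0 1
2 1 0 0
0 0 1 1
1 3 2 1
0 3 0 1
15) 1 1 0 1
2 1 0 0
0 0 1 1
1 3 2 1
0 3 0 2

20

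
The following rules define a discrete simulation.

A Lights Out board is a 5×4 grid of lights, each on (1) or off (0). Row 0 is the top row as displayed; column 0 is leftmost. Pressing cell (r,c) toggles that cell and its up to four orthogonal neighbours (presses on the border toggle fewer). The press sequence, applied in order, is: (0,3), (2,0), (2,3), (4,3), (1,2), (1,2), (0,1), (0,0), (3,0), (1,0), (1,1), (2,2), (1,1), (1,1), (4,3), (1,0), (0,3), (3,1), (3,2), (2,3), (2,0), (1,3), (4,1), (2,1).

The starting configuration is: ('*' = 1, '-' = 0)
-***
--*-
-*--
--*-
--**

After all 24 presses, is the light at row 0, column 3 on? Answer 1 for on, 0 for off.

[0] -***
--*-
-*--
--*-
--**
[1] -*--
--**
-*--
--*-
--**
[2] -*--
*-**
*---
*-*-
--**
[3] -*--
*-*-
*-**
*-**
--**
[4] -*--
*-*-
*-**
*-*-
----
[5] -**-
**-*
*--*
*-*-
----
[6] -*--
*-*-
*-**
*-*-
----
[7] *-*-
***-
*-**
*-*-
----
[8] -**-
-**-
*-**
*-*-
----
[9] -**-
-**-
--**
-**-
*---
[10] ***-
*-*-
*-**
-**-
*---
[11] *-*-
-*--
****
-**-
*---
[12] *-*-
-**-
*---
-*--
*---
[13] ***-
*---
**--
-*--
*---
[14] *-*-
-**-
*---
-*--
*---
[15] *-*-
-**-
*---
-*-*
*-**
[16] --*-
*-*-
----
-*-*
*-**
[17] ---*
*-**
----
-*-*
*-**
[18] ---*
*-**
-*--
*-**
****
[19] ---*
*-**
-**-
**--
**-*
[20] ---*
*-*-
-*-*
**-*
**-*
[21] ---*
--*-
*--*
-*-*
**-*
[22] ----
---*
*---
-*-*
**-*
[23] ----
---*
*---
---*
--**
[24] ----
-*-*
-**-
-*-*
--**

0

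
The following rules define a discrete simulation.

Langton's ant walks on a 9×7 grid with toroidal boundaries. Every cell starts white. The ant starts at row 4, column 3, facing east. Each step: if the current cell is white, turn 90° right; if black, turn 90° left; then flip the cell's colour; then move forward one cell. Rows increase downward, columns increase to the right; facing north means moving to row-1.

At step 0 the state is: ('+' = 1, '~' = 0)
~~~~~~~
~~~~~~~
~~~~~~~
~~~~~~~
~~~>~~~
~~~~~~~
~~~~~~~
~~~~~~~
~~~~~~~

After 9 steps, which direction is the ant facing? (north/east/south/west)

north

0) ~~~~~~~
~~~~~~~
~~~~~~~
~~~~~~~
~~~>~~~
~~~~~~~
~~~~~~~
~~~~~~~
~~~~~~~
1) ~~~~~~~
~~~~~~~
~~~~~~~
~~~~~~~
~~~+~~~
~~~v~~~
~~~~~~~
~~~~~~~
~~~~~~~
2) ~~~~~~~
~~~~~~~
~~~~~~~
~~~~~~~
~~~+~~~
~~<+~~~
~~~~~~~
~~~~~~~
~~~~~~~
3) ~~~~~~~
~~~~~~~
~~~~~~~
~~~~~~~
~~^+~~~
~~++~~~
~~~~~~~
~~~~~~~
~~~~~~~
4) ~~~~~~~
~~~~~~~
~~~~~~~
~~~~~~~
~~+>~~~
~~++~~~
~~~~~~~
~~~~~~~
~~~~~~~
5) ~~~~~~~
~~~~~~~
~~~~~~~
~~~^~~~
~~+~~~~
~~++~~~
~~~~~~~
~~~~~~~
~~~~~~~
6) ~~~~~~~
~~~~~~~
~~~~~~~
~~~+>~~
~~+~~~~
~~++~~~
~~~~~~~
~~~~~~~
~~~~~~~
7) ~~~~~~~
~~~~~~~
~~~~~~~
~~~++~~
~~+~v~~
~~++~~~
~~~~~~~
~~~~~~~
~~~~~~~
8) ~~~~~~~
~~~~~~~
~~~~~~~
~~~++~~
~~+<+~~
~~++~~~
~~~~~~~
~~~~~~~
~~~~~~~
9) ~~~~~~~
~~~~~~~
~~~~~~~
~~~^+~~
~~+++~~
~~++~~~
~~~~~~~
~~~~~~~
~~~~~~~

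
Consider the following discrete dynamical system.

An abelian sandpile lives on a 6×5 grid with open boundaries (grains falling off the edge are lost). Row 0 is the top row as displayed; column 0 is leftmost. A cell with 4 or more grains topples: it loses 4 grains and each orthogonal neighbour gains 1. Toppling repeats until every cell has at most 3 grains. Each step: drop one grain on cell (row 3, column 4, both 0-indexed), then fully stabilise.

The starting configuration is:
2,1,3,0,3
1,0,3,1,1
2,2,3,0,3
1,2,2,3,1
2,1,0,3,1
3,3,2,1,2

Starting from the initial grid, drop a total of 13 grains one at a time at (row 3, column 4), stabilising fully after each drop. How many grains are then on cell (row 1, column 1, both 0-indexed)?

1

0) 2,1,3,0,3
1,0,3,1,1
2,2,3,0,3
1,2,2,3,1
2,1,0,3,1
3,3,2,1,2
1) 2,1,3,0,3
1,0,3,1,1
2,2,3,0,3
1,2,2,3,2
2,1,0,3,1
3,3,2,1,2
2) 2,1,3,0,3
1,0,3,1,1
2,2,3,0,3
1,2,2,3,3
2,1,0,3,1
3,3,2,1,2
3) 2,1,3,0,3
1,0,3,1,2
2,2,3,2,0
1,2,3,1,2
2,1,1,0,3
3,3,2,2,2
4) 2,1,3,0,3
1,0,3,1,2
2,2,3,2,0
1,2,3,1,3
2,1,1,0,3
3,3,2,2,2
5) 2,1,3,0,3
1,0,3,1,2
2,2,3,2,1
1,2,3,2,1
2,1,1,1,0
3,3,2,2,3
6) 2,1,3,0,3
1,0,3,1,2
2,2,3,2,1
1,2,3,2,2
2,1,1,1,0
3,3,2,2,3
7) 2,1,3,0,3
1,0,3,1,2
2,2,3,2,1
1,2,3,2,3
2,1,1,1,0
3,3,2,2,3
8) 2,1,3,0,3
1,0,3,1,2
2,2,3,2,2
1,2,3,3,0
2,1,1,1,1
3,3,2,2,3
9) 2,1,3,0,3
1,0,3,1,2
2,2,3,2,2
1,2,3,3,1
2,1,1,1,1
3,3,2,2,3
10) 2,1,3,0,3
1,0,3,1,2
2,2,3,2,2
1,2,3,3,2
2,1,1,1,1
3,3,2,2,3
11) 2,1,3,0,3
1,0,3,1,2
2,2,3,2,2
1,2,3,3,3
2,1,1,1,1
3,3,2,2,3
12) 2,2,0,1,3
1,1,1,3,3
2,3,2,1,0
1,3,1,2,2
2,1,2,2,2
3,3,2,2,3
13) 2,2,0,1,3
1,1,1,3,3
2,3,2,1,0
1,3,1,2,3
2,1,2,2,2
3,3,2,2,3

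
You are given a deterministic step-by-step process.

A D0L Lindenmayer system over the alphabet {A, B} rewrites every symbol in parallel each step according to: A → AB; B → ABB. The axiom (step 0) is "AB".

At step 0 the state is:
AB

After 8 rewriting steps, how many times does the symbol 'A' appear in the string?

[0] AB
[1] ABABB
[2] ABABBABABBABB
[3] ABABBABABBABBABABBABABBABBABABBABB
[4] ABABBABABBABBABABBABABBABBABABBABBABABBABABBABBABABBABABBABBABABBABBABABBABABBABBABABBABB
[5] ABABBABABBABBABABBABABBABBABABBABBABABBABABBABBABABBABABBA…ABBABABBABABBABBABABBABABBABBABABBABBABABBABABBABBABABBABB  (len 233)
[6] ABABBABABBABBABABBABABBABBABABBABBABABBABABBABBABABBABABBA…ABBABABBABABBABBABABBABABBABBABABBABBABABBABABBABBABABBABB  (len 610)
[7] ABABBABABBABBABABBABABBABBABABBABBABABBABABBABBABABBABABBA…ABBABABBABABBABBABABBABABBABBABABBABBABABBABABBABBABABBABB  (len 1597)
[8] ABABBABABBABBABABBABABBABBABABBABBABABBABABBABBABABBABABBA…ABBABABBABABBABBABABBABABBABBABABBABBABABBABABBABBABABBABB  (len 4181)

1597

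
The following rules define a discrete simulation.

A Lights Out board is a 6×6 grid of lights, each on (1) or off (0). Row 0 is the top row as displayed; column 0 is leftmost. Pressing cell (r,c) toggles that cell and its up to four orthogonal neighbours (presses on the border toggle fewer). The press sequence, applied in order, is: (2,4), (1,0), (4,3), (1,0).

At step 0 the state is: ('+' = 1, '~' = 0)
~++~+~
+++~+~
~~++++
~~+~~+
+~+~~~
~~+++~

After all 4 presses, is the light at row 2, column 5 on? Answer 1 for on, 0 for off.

step 0: ~++~+~
+++~+~
~~++++
~~+~~+
+~+~~~
~~+++~
step 1: ~++~+~
+++~~~
~~+~~~
~~+~++
+~+~~~
~~+++~
step 2: +++~+~
~~+~~~
+~+~~~
~~+~++
+~+~~~
~~+++~
step 3: +++~+~
~~+~~~
+~+~~~
~~++++
+~~++~
~~+~+~
step 4: ~++~+~
+++~~~
~~+~~~
~~++++
+~~++~
~~+~+~

0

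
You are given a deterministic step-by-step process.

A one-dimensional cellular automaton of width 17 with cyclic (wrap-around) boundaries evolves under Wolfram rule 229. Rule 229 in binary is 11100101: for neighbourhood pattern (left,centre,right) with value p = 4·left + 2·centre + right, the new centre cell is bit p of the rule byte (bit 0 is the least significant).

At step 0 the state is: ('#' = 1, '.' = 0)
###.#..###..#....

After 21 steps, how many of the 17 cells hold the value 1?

t=0: ###.#..###..#....
t=1: .####...##..#.##.
t=2: ..###.#..#..##.#.
t=3: #..####..#...###.
t=4: #...###..#.#..###
t=5: #.#..##..###...##
t=6: ###...#...##.#..#
t=7: ###.#.#.#..###...
t=8: .########...##.#.
t=9: ..#######.#..###.
t=10: #..########...##.
t=11: #...#######.#..##
t=12: #.#..########...#
t=13: ###...#######.#..
t=14: .##.#..########..
t=15: ..###...#######.#
t=16: ...##.#..########
t=17: .#..###...#######
t=18: ##...##.#..######
t=19: ##.#..###...#####
t=20: ####...##.#..####
t=21: ####.#..###...###

11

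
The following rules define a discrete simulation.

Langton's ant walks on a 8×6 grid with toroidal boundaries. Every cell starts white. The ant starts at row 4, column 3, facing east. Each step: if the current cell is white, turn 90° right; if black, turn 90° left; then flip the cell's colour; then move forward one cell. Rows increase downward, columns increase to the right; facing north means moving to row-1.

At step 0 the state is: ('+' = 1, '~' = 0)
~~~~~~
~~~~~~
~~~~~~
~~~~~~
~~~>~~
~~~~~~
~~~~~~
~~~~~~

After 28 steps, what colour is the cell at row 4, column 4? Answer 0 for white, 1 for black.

1

t=0: ~~~~~~
~~~~~~
~~~~~~
~~~~~~
~~~>~~
~~~~~~
~~~~~~
~~~~~~
t=1: ~~~~~~
~~~~~~
~~~~~~
~~~~~~
~~~+~~
~~~v~~
~~~~~~
~~~~~~
t=2: ~~~~~~
~~~~~~
~~~~~~
~~~~~~
~~~+~~
~~<+~~
~~~~~~
~~~~~~
t=3: ~~~~~~
~~~~~~
~~~~~~
~~~~~~
~~^+~~
~~++~~
~~~~~~
~~~~~~
t=4: ~~~~~~
~~~~~~
~~~~~~
~~~~~~
~~+>~~
~~++~~
~~~~~~
~~~~~~
t=5: ~~~~~~
~~~~~~
~~~~~~
~~~^~~
~~+~~~
~~++~~
~~~~~~
~~~~~~
t=6: ~~~~~~
~~~~~~
~~~~~~
~~~+>~
~~+~~~
~~++~~
~~~~~~
~~~~~~
t=7: ~~~~~~
~~~~~~
~~~~~~
~~~++~
~~+~v~
~~++~~
~~~~~~
~~~~~~
t=8: ~~~~~~
~~~~~~
~~~~~~
~~~++~
~~+<+~
~~++~~
~~~~~~
~~~~~~
t=9: ~~~~~~
~~~~~~
~~~~~~
~~~^+~
~~+++~
~~++~~
~~~~~~
~~~~~~
t=10: ~~~~~~
~~~~~~
~~~~~~
~~<~+~
~~+++~
~~++~~
~~~~~~
~~~~~~
t=11: ~~~~~~
~~~~~~
~~^~~~
~~+~+~
~~+++~
~~++~~
~~~~~~
~~~~~~
t=12: ~~~~~~
~~~~~~
~~+>~~
~~+~+~
~~+++~
~~++~~
~~~~~~
~~~~~~
t=13: ~~~~~~
~~~~~~
~~++~~
~~+v+~
~~+++~
~~++~~
~~~~~~
~~~~~~
t=14: ~~~~~~
~~~~~~
~~++~~
~~<++~
~~+++~
~~++~~
~~~~~~
~~~~~~
t=15: ~~~~~~
~~~~~~
~~++~~
~~~++~
~~v++~
~~++~~
~~~~~~
~~~~~~
t=16: ~~~~~~
~~~~~~
~~++~~
~~~++~
~~~>+~
~~++~~
~~~~~~
~~~~~~
t=17: ~~~~~~
~~~~~~
~~++~~
~~~^+~
~~~~+~
~~++~~
~~~~~~
~~~~~~
t=18: ~~~~~~
~~~~~~
~~++~~
~~<~+~
~~~~+~
~~++~~
~~~~~~
~~~~~~
t=19: ~~~~~~
~~~~~~
~~^+~~
~~+~+~
~~~~+~
~~++~~
~~~~~~
~~~~~~
t=20: ~~~~~~
~~~~~~
~<~+~~
~~+~+~
~~~~+~
~~++~~
~~~~~~
~~~~~~
t=21: ~~~~~~
~^~~~~
~+~+~~
~~+~+~
~~~~+~
~~++~~
~~~~~~
~~~~~~
t=22: ~~~~~~
~+>~~~
~+~+~~
~~+~+~
~~~~+~
~~++~~
~~~~~~
~~~~~~
t=23: ~~~~~~
~++~~~
~+v+~~
~~+~+~
~~~~+~
~~++~~
~~~~~~
~~~~~~
t=24: ~~~~~~
~++~~~
~<++~~
~~+~+~
~~~~+~
~~++~~
~~~~~~
~~~~~~
t=25: ~~~~~~
~++~~~
~~++~~
~v+~+~
~~~~+~
~~++~~
~~~~~~
~~~~~~
t=26: ~~~~~~
~++~~~
~~++~~
<++~+~
~~~~+~
~~++~~
~~~~~~
~~~~~~
t=27: ~~~~~~
~++~~~
^~++~~
+++~+~
~~~~+~
~~++~~
~~~~~~
~~~~~~
t=28: ~~~~~~
~++~~~
+>++~~
+++~+~
~~~~+~
~~++~~
~~~~~~
~~~~~~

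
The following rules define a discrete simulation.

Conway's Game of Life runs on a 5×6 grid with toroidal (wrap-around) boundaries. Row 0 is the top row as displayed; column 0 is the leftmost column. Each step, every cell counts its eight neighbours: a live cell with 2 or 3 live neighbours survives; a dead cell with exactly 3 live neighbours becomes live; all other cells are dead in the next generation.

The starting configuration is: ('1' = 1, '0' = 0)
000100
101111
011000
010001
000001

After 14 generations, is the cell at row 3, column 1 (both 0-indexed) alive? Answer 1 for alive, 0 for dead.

0

0) 000100
101111
011000
010001
000001
1) 101100
100011
000000
011000
100010
2) 100100
110111
110001
010000
100001
3) 001100
000100
000000
010000
110001
4) 111110
001100
000000
010000
110000
5) 100011
000010
001000
110000
000101
6) 100100
000110
010000
111000
010000
7) 001110
001110
110100
101000
000000
8) 001010
000001
100011
101000
011000
9) 011100
100100
110010
101100
001000
10) 010100
100111
100010
101101
000000
11) 101101
111100
001000
110111
110110
12) 000000
100011
000000
000000
000000
13) 000001
000001
000001
000000
000000
14) 000000
100011
000000
000000
000000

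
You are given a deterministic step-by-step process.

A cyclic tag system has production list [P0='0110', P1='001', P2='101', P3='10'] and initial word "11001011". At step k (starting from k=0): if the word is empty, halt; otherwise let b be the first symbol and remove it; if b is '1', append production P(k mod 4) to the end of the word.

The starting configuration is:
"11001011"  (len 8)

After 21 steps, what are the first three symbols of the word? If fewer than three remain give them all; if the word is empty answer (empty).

110

gen 0: "11001011"  (len 8)
gen 1: "10010110110"  (len 11)
gen 2: "0010110110001"  (len 13)
gen 3: "010110110001"  (len 12)
gen 4: "10110110001"  (len 11)
gen 5: "01101100010110"  (len 14)
gen 6: "1101100010110"  (len 13)
gen 7: "101100010110101"  (len 15)
gen 8: "0110001011010110"  (len 16)
gen 9: "110001011010110"  (len 15)
gen 10: "10001011010110001"  (len 17)
gen 11: "0001011010110001101"  (len 19)
gen 12: "001011010110001101"  (len 18)
gen 13: "01011010110001101"  (len 17)
gen 14: "1011010110001101"  (len 16)
gen 15: "011010110001101101"  (len 18)
gen 16: "11010110001101101"  (len 17)
gen 17: "10101100011011010110"  (len 20)
gen 18: "0101100011011010110001"  (len 22)
gen 19: "101100011011010110001"  (len 21)
gen 20: "0110001101101011000110"  (len 22)
gen 21: "110001101101011000110"  (len 21)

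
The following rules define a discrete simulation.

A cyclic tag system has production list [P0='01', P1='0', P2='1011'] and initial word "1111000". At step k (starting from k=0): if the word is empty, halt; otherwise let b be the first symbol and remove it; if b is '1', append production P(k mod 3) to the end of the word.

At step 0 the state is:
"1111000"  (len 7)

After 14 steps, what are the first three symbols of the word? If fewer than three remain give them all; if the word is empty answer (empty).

[0] "1111000"  (len 7)
[1] "11100001"  (len 8)
[2] "11000010"  (len 8)
[3] "10000101011"  (len 11)
[4] "000010101101"  (len 12)
[5] "00010101101"  (len 11)
[6] "0010101101"  (len 10)
[7] "010101101"  (len 9)
[8] "10101101"  (len 8)
[9] "01011011011"  (len 11)
[10] "1011011011"  (len 10)
[11] "0110110110"  (len 10)
[12] "110110110"  (len 9)
[13] "1011011001"  (len 10)
[14] "0110110010"  (len 10)

011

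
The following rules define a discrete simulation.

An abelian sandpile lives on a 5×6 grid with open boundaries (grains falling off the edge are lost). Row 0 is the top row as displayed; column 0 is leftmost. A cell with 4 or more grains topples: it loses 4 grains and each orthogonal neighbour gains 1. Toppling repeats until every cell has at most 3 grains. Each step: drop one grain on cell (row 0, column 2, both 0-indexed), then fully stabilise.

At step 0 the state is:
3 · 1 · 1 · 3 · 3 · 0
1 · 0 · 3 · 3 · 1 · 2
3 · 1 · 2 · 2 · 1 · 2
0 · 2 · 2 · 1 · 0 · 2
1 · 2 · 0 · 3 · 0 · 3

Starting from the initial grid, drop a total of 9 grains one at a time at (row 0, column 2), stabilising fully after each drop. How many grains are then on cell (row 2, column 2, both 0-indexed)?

3

gen 0: 3 · 1 · 1 · 3 · 3 · 0
1 · 0 · 3 · 3 · 1 · 2
3 · 1 · 2 · 2 · 1 · 2
0 · 2 · 2 · 1 · 0 · 2
1 · 2 · 0 · 3 · 0 · 3
gen 1: 3 · 1 · 2 · 3 · 3 · 0
1 · 0 · 3 · 3 · 1 · 2
3 · 1 · 2 · 2 · 1 · 2
0 · 2 · 2 · 1 · 0 · 2
1 · 2 · 0 · 3 · 0 · 3
gen 2: 3 · 1 · 3 · 3 · 3 · 0
1 · 0 · 3 · 3 · 1 · 2
3 · 1 · 2 · 2 · 1 · 2
0 · 2 · 2 · 1 · 0 · 2
1 · 2 · 0 · 3 · 0 · 3
gen 3: 3 · 2 · 2 · 2 · 0 · 1
1 · 1 · 1 · 1 · 3 · 2
3 · 1 · 3 · 3 · 1 · 2
0 · 2 · 2 · 1 · 0 · 2
1 · 2 · 0 · 3 · 0 · 3
gen 4: 3 · 2 · 3 · 2 · 0 · 1
1 · 1 · 1 · 1 · 3 · 2
3 · 1 · 3 · 3 · 1 · 2
0 · 2 · 2 · 1 · 0 · 2
1 · 2 · 0 · 3 · 0 · 3
gen 5: 3 · 3 · 0 · 3 · 0 · 1
1 · 1 · 2 · 1 · 3 · 2
3 · 1 · 3 · 3 · 1 · 2
0 · 2 · 2 · 1 · 0 · 2
1 · 2 · 0 · 3 · 0 · 3
gen 6: 3 · 3 · 1 · 3 · 0 · 1
1 · 1 · 2 · 1 · 3 · 2
3 · 1 · 3 · 3 · 1 · 2
0 · 2 · 2 · 1 · 0 · 2
1 · 2 · 0 · 3 · 0 · 3
gen 7: 3 · 3 · 2 · 3 · 0 · 1
1 · 1 · 2 · 1 · 3 · 2
3 · 1 · 3 · 3 · 1 · 2
0 · 2 · 2 · 1 · 0 · 2
1 · 2 · 0 · 3 · 0 · 3
gen 8: 3 · 3 · 3 · 3 · 0 · 1
1 · 1 · 2 · 1 · 3 · 2
3 · 1 · 3 · 3 · 1 · 2
0 · 2 · 2 · 1 · 0 · 2
1 · 2 · 0 · 3 · 0 · 3
gen 9: 0 · 1 · 2 · 0 · 1 · 1
2 · 2 · 3 · 2 · 3 · 2
3 · 1 · 3 · 3 · 1 · 2
0 · 2 · 2 · 1 · 0 · 2
1 · 2 · 0 · 3 · 0 · 3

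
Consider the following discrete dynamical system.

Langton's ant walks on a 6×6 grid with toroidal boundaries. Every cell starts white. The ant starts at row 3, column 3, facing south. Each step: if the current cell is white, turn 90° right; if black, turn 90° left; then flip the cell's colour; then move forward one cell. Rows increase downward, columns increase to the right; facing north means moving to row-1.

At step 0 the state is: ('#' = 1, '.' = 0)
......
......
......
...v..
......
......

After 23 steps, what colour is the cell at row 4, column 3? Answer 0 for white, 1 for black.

1

gen 0: ......
......
......
...v..
......
......
gen 1: ......
......
......
..<#..
......
......
gen 2: ......
......
..^...
..##..
......
......
gen 3: ......
......
..#>..
..##..
......
......
gen 4: ......
......
..##..
..#v..
......
......
gen 5: ......
......
..##..
..#.>.
......
......
gen 6: ......
......
..##..
..#.#.
....v.
......
gen 7: ......
......
..##..
..#.#.
...<#.
......
gen 8: ......
......
..##..
..#^#.
...##.
......
gen 9: ......
......
..##..
..##>.
...##.
......
gen 10: ......
......
..##^.
..##..
...##.
......
gen 11: ......
......
..###>
..##..
...##.
......
gen 12: ......
......
..####
..##.v
...##.
......
gen 13: ......
......
..####
..##<#
...##.
......
gen 14: ......
......
..##^#
..####
...##.
......
gen 15: ......
......
..#<.#
..####
...##.
......
gen 16: ......
......
..#..#
..#v##
...##.
......
gen 17: ......
......
..#..#
..#.>#
...##.
......
gen 18: ......
......
..#.^#
..#..#
...##.
......
gen 19: ......
......
..#.#>
..#..#
...##.
......
gen 20: ......
.....^
..#.#.
..#..#
...##.
......
gen 21: ......
>....#
..#.#.
..#..#
...##.
......
gen 22: ......
#....#
v.#.#.
..#..#
...##.
......
gen 23: ......
#....#
#.#.#<
..#..#
...##.
......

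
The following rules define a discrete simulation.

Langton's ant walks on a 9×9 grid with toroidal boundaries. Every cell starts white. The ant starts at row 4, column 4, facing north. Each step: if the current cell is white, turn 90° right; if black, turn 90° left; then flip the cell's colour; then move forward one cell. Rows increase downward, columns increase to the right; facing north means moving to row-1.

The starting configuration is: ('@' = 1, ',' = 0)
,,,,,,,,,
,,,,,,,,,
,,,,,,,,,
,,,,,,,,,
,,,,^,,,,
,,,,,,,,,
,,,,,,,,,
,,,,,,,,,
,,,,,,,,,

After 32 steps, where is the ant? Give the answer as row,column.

0) ,,,,,,,,,
,,,,,,,,,
,,,,,,,,,
,,,,,,,,,
,,,,^,,,,
,,,,,,,,,
,,,,,,,,,
,,,,,,,,,
,,,,,,,,,
1) ,,,,,,,,,
,,,,,,,,,
,,,,,,,,,
,,,,,,,,,
,,,,@>,,,
,,,,,,,,,
,,,,,,,,,
,,,,,,,,,
,,,,,,,,,
2) ,,,,,,,,,
,,,,,,,,,
,,,,,,,,,
,,,,,,,,,
,,,,@@,,,
,,,,,v,,,
,,,,,,,,,
,,,,,,,,,
,,,,,,,,,
3) ,,,,,,,,,
,,,,,,,,,
,,,,,,,,,
,,,,,,,,,
,,,,@@,,,
,,,,<@,,,
,,,,,,,,,
,,,,,,,,,
,,,,,,,,,
4) ,,,,,,,,,
,,,,,,,,,
,,,,,,,,,
,,,,,,,,,
,,,,^@,,,
,,,,@@,,,
,,,,,,,,,
,,,,,,,,,
,,,,,,,,,
5) ,,,,,,,,,
,,,,,,,,,
,,,,,,,,,
,,,,,,,,,
,,,<,@,,,
,,,,@@,,,
,,,,,,,,,
,,,,,,,,,
,,,,,,,,,
6) ,,,,,,,,,
,,,,,,,,,
,,,,,,,,,
,,,^,,,,,
,,,@,@,,,
,,,,@@,,,
,,,,,,,,,
,,,,,,,,,
,,,,,,,,,
7) ,,,,,,,,,
,,,,,,,,,
,,,,,,,,,
,,,@>,,,,
,,,@,@,,,
,,,,@@,,,
,,,,,,,,,
,,,,,,,,,
,,,,,,,,,
8) ,,,,,,,,,
,,,,,,,,,
,,,,,,,,,
,,,@@,,,,
,,,@v@,,,
,,,,@@,,,
,,,,,,,,,
,,,,,,,,,
,,,,,,,,,
9) ,,,,,,,,,
,,,,,,,,,
,,,,,,,,,
,,,@@,,,,
,,,<@@,,,
,,,,@@,,,
,,,,,,,,,
,,,,,,,,,
,,,,,,,,,
10) ,,,,,,,,,
,,,,,,,,,
,,,,,,,,,
,,,@@,,,,
,,,,@@,,,
,,,v@@,,,
,,,,,,,,,
,,,,,,,,,
,,,,,,,,,
11) ,,,,,,,,,
,,,,,,,,,
,,,,,,,,,
,,,@@,,,,
,,,,@@,,,
,,<@@@,,,
,,,,,,,,,
,,,,,,,,,
,,,,,,,,,
12) ,,,,,,,,,
,,,,,,,,,
,,,,,,,,,
,,,@@,,,,
,,^,@@,,,
,,@@@@,,,
,,,,,,,,,
,,,,,,,,,
,,,,,,,,,
13) ,,,,,,,,,
,,,,,,,,,
,,,,,,,,,
,,,@@,,,,
,,@>@@,,,
,,@@@@,,,
,,,,,,,,,
,,,,,,,,,
,,,,,,,,,
14) ,,,,,,,,,
,,,,,,,,,
,,,,,,,,,
,,,@@,,,,
,,@@@@,,,
,,@v@@,,,
,,,,,,,,,
,,,,,,,,,
,,,,,,,,,
15) ,,,,,,,,,
,,,,,,,,,
,,,,,,,,,
,,,@@,,,,
,,@@@@,,,
,,@,>@,,,
,,,,,,,,,
,,,,,,,,,
,,,,,,,,,
16) ,,,,,,,,,
,,,,,,,,,
,,,,,,,,,
,,,@@,,,,
,,@@^@,,,
,,@,,@,,,
,,,,,,,,,
,,,,,,,,,
,,,,,,,,,
17) ,,,,,,,,,
,,,,,,,,,
,,,,,,,,,
,,,@@,,,,
,,@<,@,,,
,,@,,@,,,
,,,,,,,,,
,,,,,,,,,
,,,,,,,,,
18) ,,,,,,,,,
,,,,,,,,,
,,,,,,,,,
,,,@@,,,,
,,@,,@,,,
,,@v,@,,,
,,,,,,,,,
,,,,,,,,,
,,,,,,,,,
19) ,,,,,,,,,
,,,,,,,,,
,,,,,,,,,
,,,@@,,,,
,,@,,@,,,
,,<@,@,,,
,,,,,,,,,
,,,,,,,,,
,,,,,,,,,
20) ,,,,,,,,,
,,,,,,,,,
,,,,,,,,,
,,,@@,,,,
,,@,,@,,,
,,,@,@,,,
,,v,,,,,,
,,,,,,,,,
,,,,,,,,,
21) ,,,,,,,,,
,,,,,,,,,
,,,,,,,,,
,,,@@,,,,
,,@,,@,,,
,,,@,@,,,
,<@,,,,,,
,,,,,,,,,
,,,,,,,,,
22) ,,,,,,,,,
,,,,,,,,,
,,,,,,,,,
,,,@@,,,,
,,@,,@,,,
,^,@,@,,,
,@@,,,,,,
,,,,,,,,,
,,,,,,,,,
23) ,,,,,,,,,
,,,,,,,,,
,,,,,,,,,
,,,@@,,,,
,,@,,@,,,
,@>@,@,,,
,@@,,,,,,
,,,,,,,,,
,,,,,,,,,
24) ,,,,,,,,,
,,,,,,,,,
,,,,,,,,,
,,,@@,,,,
,,@,,@,,,
,@@@,@,,,
,@v,,,,,,
,,,,,,,,,
,,,,,,,,,
25) ,,,,,,,,,
,,,,,,,,,
,,,,,,,,,
,,,@@,,,,
,,@,,@,,,
,@@@,@,,,
,@,>,,,,,
,,,,,,,,,
,,,,,,,,,
26) ,,,,,,,,,
,,,,,,,,,
,,,,,,,,,
,,,@@,,,,
,,@,,@,,,
,@@@,@,,,
,@,@,,,,,
,,,v,,,,,
,,,,,,,,,
27) ,,,,,,,,,
,,,,,,,,,
,,,,,,,,,
,,,@@,,,,
,,@,,@,,,
,@@@,@,,,
,@,@,,,,,
,,<@,,,,,
,,,,,,,,,
28) ,,,,,,,,,
,,,,,,,,,
,,,,,,,,,
,,,@@,,,,
,,@,,@,,,
,@@@,@,,,
,@^@,,,,,
,,@@,,,,,
,,,,,,,,,
29) ,,,,,,,,,
,,,,,,,,,
,,,,,,,,,
,,,@@,,,,
,,@,,@,,,
,@@@,@,,,
,@@>,,,,,
,,@@,,,,,
,,,,,,,,,
30) ,,,,,,,,,
,,,,,,,,,
,,,,,,,,,
,,,@@,,,,
,,@,,@,,,
,@@^,@,,,
,@@,,,,,,
,,@@,,,,,
,,,,,,,,,
31) ,,,,,,,,,
,,,,,,,,,
,,,,,,,,,
,,,@@,,,,
,,@,,@,,,
,@<,,@,,,
,@@,,,,,,
,,@@,,,,,
,,,,,,,,,
32) ,,,,,,,,,
,,,,,,,,,
,,,,,,,,,
,,,@@,,,,
,,@,,@,,,
,@,,,@,,,
,@v,,,,,,
,,@@,,,,,
,,,,,,,,,

6,2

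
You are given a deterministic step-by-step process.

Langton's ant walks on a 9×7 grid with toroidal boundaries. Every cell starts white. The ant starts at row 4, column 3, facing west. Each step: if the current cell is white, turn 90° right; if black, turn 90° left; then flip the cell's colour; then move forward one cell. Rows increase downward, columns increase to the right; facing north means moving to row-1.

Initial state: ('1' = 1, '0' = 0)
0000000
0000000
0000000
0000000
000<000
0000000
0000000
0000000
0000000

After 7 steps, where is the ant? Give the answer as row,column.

[0] 0000000
0000000
0000000
0000000
000<000
0000000
0000000
0000000
0000000
[1] 0000000
0000000
0000000
000^000
0001000
0000000
0000000
0000000
0000000
[2] 0000000
0000000
0000000
0001>00
0001000
0000000
0000000
0000000
0000000
[3] 0000000
0000000
0000000
0001100
0001v00
0000000
0000000
0000000
0000000
[4] 0000000
0000000
0000000
0001100
000<100
0000000
0000000
0000000
0000000
[5] 0000000
0000000
0000000
0001100
0000100
000v000
0000000
0000000
0000000
[6] 0000000
0000000
0000000
0001100
0000100
00<1000
0000000
0000000
0000000
[7] 0000000
0000000
0000000
0001100
00^0100
0011000
0000000
0000000
0000000

4,2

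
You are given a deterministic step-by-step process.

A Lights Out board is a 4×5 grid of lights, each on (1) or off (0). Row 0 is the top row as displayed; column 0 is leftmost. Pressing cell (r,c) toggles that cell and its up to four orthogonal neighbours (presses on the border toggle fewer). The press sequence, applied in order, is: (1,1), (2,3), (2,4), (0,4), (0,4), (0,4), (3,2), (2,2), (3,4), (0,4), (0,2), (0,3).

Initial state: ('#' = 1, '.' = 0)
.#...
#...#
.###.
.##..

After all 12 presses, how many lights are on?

0) .#...
#...#
.###.
.##..
1) .....
.##.#
..##.
.##..
2) .....
.####
....#
.###.
3) .....
.###.
...#.
.####
4) ...##
.####
...#.
.####
5) .....
.###.
...#.
.####
6) ...##
.####
...#.
.####
7) ...##
.####
..##.
....#
8) ...##
.#.##
.#...
..#.#
9) ...##
.#.##
.#..#
..##.
10) .....
.#.#.
.#..#
..##.
11) .###.
.###.
.#..#
..##.
12) .#..#
.##..
.#..#
..##.

8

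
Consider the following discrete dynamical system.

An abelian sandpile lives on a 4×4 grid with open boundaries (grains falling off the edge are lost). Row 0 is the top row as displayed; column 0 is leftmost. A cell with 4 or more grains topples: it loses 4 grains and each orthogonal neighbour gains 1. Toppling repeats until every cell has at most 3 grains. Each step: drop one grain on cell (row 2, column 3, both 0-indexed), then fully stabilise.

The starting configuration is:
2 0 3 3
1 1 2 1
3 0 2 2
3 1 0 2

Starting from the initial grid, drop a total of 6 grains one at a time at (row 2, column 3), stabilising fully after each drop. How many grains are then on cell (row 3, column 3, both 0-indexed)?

gen 0: 2 0 3 3
1 1 2 1
3 0 2 2
3 1 0 2
gen 1: 2 0 3 3
1 1 2 1
3 0 2 3
3 1 0 2
gen 2: 2 0 3 3
1 1 2 2
3 0 3 0
3 1 0 3
gen 3: 2 0 3 3
1 1 2 2
3 0 3 1
3 1 0 3
gen 4: 2 0 3 3
1 1 2 2
3 0 3 2
3 1 0 3
gen 5: 2 0 3 3
1 1 2 2
3 0 3 3
3 1 0 3
gen 6: 2 0 3 3
1 1 3 3
3 1 0 2
3 1 2 0

0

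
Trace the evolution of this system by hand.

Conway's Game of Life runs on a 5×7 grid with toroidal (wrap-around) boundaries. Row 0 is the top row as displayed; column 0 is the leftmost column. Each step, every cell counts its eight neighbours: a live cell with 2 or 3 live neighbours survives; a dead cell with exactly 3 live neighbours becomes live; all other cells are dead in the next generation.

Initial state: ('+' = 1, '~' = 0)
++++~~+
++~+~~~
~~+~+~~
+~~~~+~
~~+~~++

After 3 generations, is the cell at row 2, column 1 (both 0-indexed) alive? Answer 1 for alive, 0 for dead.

0

k=0  ++++~~+
++~+~~~
~~+~+~~
+~~~~+~
~~+~~++
k=1  ~~~+++~
~~~~+~+
+~+++~+
~+~+++~
~~++++~
k=2  ~~+~~~+
+~+~~~+
+++~~~+
++~~~~~
~~~~~~+
k=3  ~+~~~++
~~++~+~
~~+~~~~
~~+~~~~
~+~~~~+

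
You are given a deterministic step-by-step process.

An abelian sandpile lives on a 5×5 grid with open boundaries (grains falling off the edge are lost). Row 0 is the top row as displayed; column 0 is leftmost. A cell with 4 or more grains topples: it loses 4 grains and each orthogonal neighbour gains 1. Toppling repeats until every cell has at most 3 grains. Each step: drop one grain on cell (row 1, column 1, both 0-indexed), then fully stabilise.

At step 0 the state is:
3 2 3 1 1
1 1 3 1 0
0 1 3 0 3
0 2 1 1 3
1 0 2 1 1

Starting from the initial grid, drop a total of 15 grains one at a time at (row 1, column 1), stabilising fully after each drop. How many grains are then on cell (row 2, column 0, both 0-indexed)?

2

gen 0: 3 2 3 1 1
1 1 3 1 0
0 1 3 0 3
0 2 1 1 3
1 0 2 1 1
gen 1: 3 2 3 1 1
1 2 3 1 0
0 1 3 0 3
0 2 1 1 3
1 0 2 1 1
gen 2: 3 2 3 1 1
1 3 3 1 0
0 1 3 0 3
0 2 1 1 3
1 0 2 1 1
gen 3: 0 1 1 2 1
3 2 2 2 0
0 3 0 1 3
0 2 2 1 3
1 0 2 1 1
gen 4: 0 1 1 2 1
3 3 2 2 0
0 3 0 1 3
0 2 2 1 3
1 0 2 1 1
gen 5: 1 2 1 2 1
0 2 3 2 0
2 0 1 1 3
0 3 2 1 3
1 0 2 1 1
gen 6: 1 2 1 2 1
0 3 3 2 0
2 0 1 1 3
0 3 2 1 3
1 0 2 1 1
gen 7: 1 3 2 2 1
1 1 0 3 0
2 1 2 1 3
0 3 2 1 3
1 0 2 1 1
gen 8: 1 3 2 2 1
1 2 0 3 0
2 1 2 1 3
0 3 2 1 3
1 0 2 1 1
gen 9: 1 3 2 2 1
1 3 0 3 0
2 1 2 1 3
0 3 2 1 3
1 0 2 1 1
gen 10: 2 0 3 2 1
2 1 1 3 0
2 2 2 1 3
0 3 2 1 3
1 0 2 1 1
gen 11: 2 0 3 2 1
2 2 1 3 0
2 2 2 1 3
0 3 2 1 3
1 0 2 1 1
gen 12: 2 0 3 2 1
2 3 1 3 0
2 2 2 1 3
0 3 2 1 3
1 0 2 1 1
gen 13: 2 1 3 2 1
3 0 2 3 0
2 3 2 1 3
0 3 2 1 3
1 0 2 1 1
gen 14: 2 1 3 2 1
3 1 2 3 0
2 3 2 1 3
0 3 2 1 3
1 0 2 1 1
gen 15: 2 1 3 2 1
3 2 2 3 0
2 3 2 1 3
0 3 2 1 3
1 0 2 1 1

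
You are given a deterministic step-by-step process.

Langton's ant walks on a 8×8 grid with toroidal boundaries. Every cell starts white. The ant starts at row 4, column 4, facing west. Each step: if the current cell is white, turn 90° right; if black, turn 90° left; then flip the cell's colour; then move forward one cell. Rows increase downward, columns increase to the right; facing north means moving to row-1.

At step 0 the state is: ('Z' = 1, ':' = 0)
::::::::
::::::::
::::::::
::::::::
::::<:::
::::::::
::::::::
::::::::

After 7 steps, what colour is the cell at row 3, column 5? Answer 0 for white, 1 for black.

1

0) ::::::::
::::::::
::::::::
::::::::
::::<:::
::::::::
::::::::
::::::::
1) ::::::::
::::::::
::::::::
::::^:::
::::Z:::
::::::::
::::::::
::::::::
2) ::::::::
::::::::
::::::::
::::Z>::
::::Z:::
::::::::
::::::::
::::::::
3) ::::::::
::::::::
::::::::
::::ZZ::
::::Zv::
::::::::
::::::::
::::::::
4) ::::::::
::::::::
::::::::
::::ZZ::
::::<Z::
::::::::
::::::::
::::::::
5) ::::::::
::::::::
::::::::
::::ZZ::
:::::Z::
::::v:::
::::::::
::::::::
6) ::::::::
::::::::
::::::::
::::ZZ::
:::::Z::
:::<Z:::
::::::::
::::::::
7) ::::::::
::::::::
::::::::
::::ZZ::
:::^:Z::
:::ZZ:::
::::::::
::::::::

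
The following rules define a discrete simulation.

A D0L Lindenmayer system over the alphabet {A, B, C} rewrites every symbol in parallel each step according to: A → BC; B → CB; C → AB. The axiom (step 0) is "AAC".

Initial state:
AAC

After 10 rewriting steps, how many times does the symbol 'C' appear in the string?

1024

step 0: AAC
step 1: BCBCAB
step 2: CBABCBABBCCB
step 3: ABCBBCCBABCBBCCBCBABABCB
step 4: BCCBABCBCBABABCBBCCBABCBCBABABCBABCBBCCBBCCBABCB
step 5: CBABABCBBCCBABCBABCBBCCBBCCBABCBCBABABCBBCCBABCBABCBBCCBBCCBABCBBCCBABCBCBABABCBCBABABCBBCCBABCB
step 6: ABCBBCCBBCCBABCBCBABABCBBCCBABCBBCCBABCBCBABABCBCBABABCBBC…CBBCCBABCBABCBBCCBBCCBABCBABCBBCCBBCCBABCBCBABABCBBCCBABCB  (len 192)
step 7: BCCBABCBCBABABCBCBABABCBBCCBABCBABCBBCCBBCCBABCBCBABABCBBC…CBCBABABCBCBABABCBBCCBABCBABCBBCCBBCCBABCBCBABABCBBCCBABCB  (len 384)
step 8: CBABABCBBCCBABCBABCBBCCBBCCBABCBABCBBCCBBCCBABCBCBABABCBBC…CBCBABABCBCBABABCBBCCBABCBABCBBCCBBCCBABCBCBABABCBBCCBABCB  (len 768)
step 9: ABCBBCCBBCCBABCBCBABABCBBCCBABCBBCCBABCBCBABABCBCBABABCBBC…CBCBABABCBCBABABCBBCCBABCBABCBBCCBBCCBABCBCBABABCBBCCBABCB  (len 1536)
step 10: BCCBABCBCBABABCBCBABABCBBCCBABCBABCBBCCBBCCBABCBCBABABCBBC…CBCBABABCBCBABABCBBCCBABCBABCBBCCBBCCBABCBCBABABCBBCCBABCB  (len 3072)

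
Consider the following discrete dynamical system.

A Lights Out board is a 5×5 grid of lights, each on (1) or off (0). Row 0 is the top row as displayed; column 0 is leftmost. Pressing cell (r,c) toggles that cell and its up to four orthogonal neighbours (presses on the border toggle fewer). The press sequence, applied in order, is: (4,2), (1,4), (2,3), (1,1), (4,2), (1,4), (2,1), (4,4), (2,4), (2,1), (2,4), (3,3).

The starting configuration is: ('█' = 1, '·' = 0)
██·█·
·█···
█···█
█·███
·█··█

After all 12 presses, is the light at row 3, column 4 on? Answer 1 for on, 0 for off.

1

step 0: ██·█·
·█···
█···█
█·███
·█··█
step 1: ██·█·
·█···
█···█
█··██
··███
step 2: ██·██
·█·██
█····
█··██
··███
step 3: ██·██
·█··█
█·███
█···█
··███
step 4: █··██
█·█·█
█████
█···█
··███
step 5: █··██
█·█·█
█████
█·█·█
·█··█
step 6: █··█·
█·██·
████·
█·█·█
·█··█
step 7: █··█·
████·
···█·
███·█
·█··█
step 8: █··█·
████·
···█·
███··
·█·█·
step 9: █··█·
█████
····█
███·█
·█·█·
step 10: █··█·
█·███
███·█
█·█·█
·█·█·
step 11: █··█·
█·██·
████·
█·█··
·█·█·
step 12: █··█·
█·██·
███··
█··██
·█···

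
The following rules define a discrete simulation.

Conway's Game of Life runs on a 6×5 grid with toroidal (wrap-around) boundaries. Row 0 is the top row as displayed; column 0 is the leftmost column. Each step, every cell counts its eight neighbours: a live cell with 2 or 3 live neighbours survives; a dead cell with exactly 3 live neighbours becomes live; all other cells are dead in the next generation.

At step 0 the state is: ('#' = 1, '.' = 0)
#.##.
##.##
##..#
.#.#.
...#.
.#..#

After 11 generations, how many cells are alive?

6

t=0: #.##.
##.##
##..#
.#.#.
...#.
.#..#
t=1: .....
.....
.....
.#.#.
#..##
##..#
t=2: #....
.....
.....
#.##.
...#.
.#.#.
t=3: .....
.....
.....
..###
.#.#.
..#.#
t=4: .....
.....
...#.
..###
##...
..##.
t=5: .....
.....
..###
#####
##...
.##..
t=6: .....
...#.
.....
.....
.....
###..
t=7: .##..
.....
.....
.....
.#...
.#...
t=8: .##..
.....
.....
.....
.....
##...
t=9: ###..
.....
.....
.....
.....
###..
t=10: #.#..
.#...
.....
.....
.#...
#.#..
t=11: #.#..
.#...
.....
.....
.#...
#.#..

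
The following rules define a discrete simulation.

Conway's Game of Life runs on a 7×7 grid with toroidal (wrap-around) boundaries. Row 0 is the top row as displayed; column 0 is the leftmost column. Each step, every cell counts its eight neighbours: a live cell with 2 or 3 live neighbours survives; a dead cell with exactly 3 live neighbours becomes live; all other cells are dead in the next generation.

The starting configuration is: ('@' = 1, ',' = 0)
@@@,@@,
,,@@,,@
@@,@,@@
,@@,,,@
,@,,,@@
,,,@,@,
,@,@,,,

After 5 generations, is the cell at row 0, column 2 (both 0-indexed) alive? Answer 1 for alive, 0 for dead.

1

step 0: @@@,@@,
,,@@,,@
@@,@,@@
,@@,,,@
,@,,,@@
,,,@,@,
,@,@,,,
step 1: @,,,@@@
,,,,,,,
,,,@@@,
,,,,@,,
,@,,@@@
@,,,,@@
@@,@,@@
step 2: ,@,,@,,
,,,@,,,
,,,@@@,
,,,,,,@
,,,,@,,
,,@,,,,
,@,,,,,
step 3: ,,@,,,,
,,@@,@,
,,,@@@,
,,,@,,,
,,,,,,,
,,,,,,,
,@@,,,,
step 4: ,,,,,,,
,,@,,@,
,,,,,@,
,,,@,,,
,,,,,,,
,,,,,,,
,@@,,,,
step 5: ,@@,,,,
,,,,,,,
,,,,@,,
,,,,,,,
,,,,,,,
,,,,,,,
,,,,,,,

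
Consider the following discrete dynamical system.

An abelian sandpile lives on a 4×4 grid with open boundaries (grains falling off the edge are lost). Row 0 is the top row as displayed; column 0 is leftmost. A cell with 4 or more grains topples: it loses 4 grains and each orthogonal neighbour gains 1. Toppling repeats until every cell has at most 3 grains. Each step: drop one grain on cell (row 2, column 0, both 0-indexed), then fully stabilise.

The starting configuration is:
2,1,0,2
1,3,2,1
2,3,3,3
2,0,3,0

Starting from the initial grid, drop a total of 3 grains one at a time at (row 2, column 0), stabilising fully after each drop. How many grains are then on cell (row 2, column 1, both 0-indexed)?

step 0: 2,1,0,2
1,3,2,1
2,3,3,3
2,0,3,0
step 1: 2,1,0,2
1,3,2,1
3,3,3,3
2,0,3,0
step 2: 2,2,1,2
3,1,0,3
1,2,3,0
3,2,0,2
step 3: 2,2,1,2
3,1,0,3
2,2,3,0
3,2,0,2

2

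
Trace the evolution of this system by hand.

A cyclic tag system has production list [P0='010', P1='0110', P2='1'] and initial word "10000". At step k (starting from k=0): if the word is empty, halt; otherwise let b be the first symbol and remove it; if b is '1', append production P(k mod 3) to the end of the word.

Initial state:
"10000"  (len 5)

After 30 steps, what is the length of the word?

2

step 0: "10000"  (len 5)
step 1: "0000010"  (len 7)
step 2: "000010"  (len 6)
step 3: "00010"  (len 5)
step 4: "0010"  (len 4)
step 5: "010"  (len 3)
step 6: "10"  (len 2)
step 7: "0010"  (len 4)
step 8: "010"  (len 3)
step 9: "10"  (len 2)
step 10: "0010"  (len 4)
step 11: "010"  (len 3)
step 12: "10"  (len 2)
step 13: "0010"  (len 4)
step 14: "010"  (len 3)
step 15: "10"  (len 2)
step 16: "0010"  (len 4)
step 17: "010"  (len 3)
step 18: "10"  (len 2)
step 19: "0010"  (len 4)
step 20: "010"  (len 3)
step 21: "10"  (len 2)
step 22: "0010"  (len 4)
step 23: "010"  (len 3)
step 24: "10"  (len 2)
step 25: "0010"  (len 4)
step 26: "010"  (len 3)
step 27: "10"  (len 2)
step 28: "0010"  (len 4)
step 29: "010"  (len 3)
step 30: "10"  (len 2)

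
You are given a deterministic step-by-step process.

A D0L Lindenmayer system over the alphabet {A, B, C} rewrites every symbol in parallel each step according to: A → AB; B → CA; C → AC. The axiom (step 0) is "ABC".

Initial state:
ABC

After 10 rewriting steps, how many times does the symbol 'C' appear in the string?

k=0  ABC
k=1  ABCAAC
k=2  ABCAACABABAC
k=3  ABCAACABABACABCAABCAABAC
k=4  ABCAACABABACABCAABCAABACABCAACABABCAACABABCAABAC
k=5  ABCAACABABACABCAABCAABACABCAACABABCAACABABCAABACABCAACABABACABCAABCAACABABACABCAABCAACABABCAABAC
k=6  ABCAACABABACABCAABCAABACABCAACABABCAACABABCAABACABCAACABAB…ABABACABCAABCAABACABCAACABABCAACABABACABCAABCAACABABCAABAC  (len 192)
k=7  ABCAACABABACABCAABCAABACABCAACABABCAACABABCAABACABCAACABAB…ABABACABCAABCAABACABCAACABABCAACABABACABCAABCAACABABCAABAC  (len 384)
k=8  ABCAACABABACABCAABCAABACABCAACABABCAACABABCAABACABCAACABAB…ABABACABCAABCAABACABCAACABABCAACABABACABCAABCAACABABCAABAC  (len 768)
k=9  ABCAACABABACABCAABCAABACABCAACABABCAACABABCAABACABCAACABAB…ABABACABCAABCAABACABCAACABABCAACABABACABCAABCAACABABCAABAC  (len 1536)
k=10  ABCAACABABACABCAABCAABACABCAACABABCAACABABCAABACABCAACABAB…ABABACABCAABCAABACABCAACABABCAACABABACABCAABCAACABABCAABAC  (len 3072)

768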